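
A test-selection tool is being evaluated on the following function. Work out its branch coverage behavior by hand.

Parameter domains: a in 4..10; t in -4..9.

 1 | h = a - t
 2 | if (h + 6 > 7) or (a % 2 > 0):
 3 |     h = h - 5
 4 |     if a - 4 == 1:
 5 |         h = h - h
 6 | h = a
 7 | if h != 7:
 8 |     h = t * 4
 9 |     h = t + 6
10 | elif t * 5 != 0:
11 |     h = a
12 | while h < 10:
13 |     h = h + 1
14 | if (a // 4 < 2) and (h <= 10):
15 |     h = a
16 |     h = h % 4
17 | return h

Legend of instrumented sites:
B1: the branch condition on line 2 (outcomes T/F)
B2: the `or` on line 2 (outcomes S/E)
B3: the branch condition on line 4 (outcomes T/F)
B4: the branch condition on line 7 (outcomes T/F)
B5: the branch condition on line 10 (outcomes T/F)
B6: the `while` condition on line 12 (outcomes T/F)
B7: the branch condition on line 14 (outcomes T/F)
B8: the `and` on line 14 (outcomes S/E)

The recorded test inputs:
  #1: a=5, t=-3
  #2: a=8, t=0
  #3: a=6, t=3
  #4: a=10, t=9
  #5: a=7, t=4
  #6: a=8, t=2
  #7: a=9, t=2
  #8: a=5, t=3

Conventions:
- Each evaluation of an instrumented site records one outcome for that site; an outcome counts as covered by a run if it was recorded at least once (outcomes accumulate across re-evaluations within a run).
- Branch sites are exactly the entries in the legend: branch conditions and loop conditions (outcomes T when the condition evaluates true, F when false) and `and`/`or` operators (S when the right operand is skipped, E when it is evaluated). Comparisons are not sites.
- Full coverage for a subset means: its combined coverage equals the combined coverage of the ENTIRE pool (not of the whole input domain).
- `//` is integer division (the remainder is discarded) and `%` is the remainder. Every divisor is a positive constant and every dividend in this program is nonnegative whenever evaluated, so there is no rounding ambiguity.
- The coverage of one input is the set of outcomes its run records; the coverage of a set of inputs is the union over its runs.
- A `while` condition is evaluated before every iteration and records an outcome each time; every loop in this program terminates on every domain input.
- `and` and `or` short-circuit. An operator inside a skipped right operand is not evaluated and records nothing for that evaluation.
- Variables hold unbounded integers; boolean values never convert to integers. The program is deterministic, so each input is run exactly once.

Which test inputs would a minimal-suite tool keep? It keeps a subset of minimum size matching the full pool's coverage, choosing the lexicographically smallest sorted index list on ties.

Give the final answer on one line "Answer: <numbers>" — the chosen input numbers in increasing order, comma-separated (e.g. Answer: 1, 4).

#1 (a=5, t=-3) -> covered: B1=T, B2=S, B3=T, B4=T, B6=T, B6=F, B7=T, B8=E
#2 (a=8, t=0) -> covered: B1=T, B2=S, B3=F, B4=T, B6=T, B6=F, B7=F, B8=S
#3 (a=6, t=3) -> covered: B1=T, B2=S, B3=F, B4=T, B6=T, B6=F, B7=T, B8=E
#4 (a=10, t=9) -> covered: B1=F, B2=E, B4=T, B6=F, B7=F, B8=S
#5 (a=7, t=4) -> covered: B1=T, B2=S, B3=F, B4=F, B5=T, B6=T, B6=F, B7=T, B8=E
#6 (a=8, t=2) -> covered: B1=T, B2=S, B3=F, B4=T, B6=T, B6=F, B7=F, B8=S
#7 (a=9, t=2) -> covered: B1=T, B2=S, B3=F, B4=T, B6=T, B6=F, B7=F, B8=S
#8 (a=5, t=3) -> covered: B1=T, B2=S, B3=T, B4=T, B6=T, B6=F, B7=T, B8=E
pool-wide coverage (15 outcomes): B1=T, B1=F, B2=S, B2=E, B3=T, B3=F, B4=T, B4=F, B5=T, B6=T, B6=F, B7=T, B7=F, B8=S, B8=E
every size-1 subset falls short of the 15 outcomes (best: 9/15)
every size-2 subset falls short of the 15 outcomes (best: 14/15)
the canonical winner is {1, 4, 5}: size 3, full 15-outcome coverage, earliest index list among size-3 covers

Answer: 1, 4, 5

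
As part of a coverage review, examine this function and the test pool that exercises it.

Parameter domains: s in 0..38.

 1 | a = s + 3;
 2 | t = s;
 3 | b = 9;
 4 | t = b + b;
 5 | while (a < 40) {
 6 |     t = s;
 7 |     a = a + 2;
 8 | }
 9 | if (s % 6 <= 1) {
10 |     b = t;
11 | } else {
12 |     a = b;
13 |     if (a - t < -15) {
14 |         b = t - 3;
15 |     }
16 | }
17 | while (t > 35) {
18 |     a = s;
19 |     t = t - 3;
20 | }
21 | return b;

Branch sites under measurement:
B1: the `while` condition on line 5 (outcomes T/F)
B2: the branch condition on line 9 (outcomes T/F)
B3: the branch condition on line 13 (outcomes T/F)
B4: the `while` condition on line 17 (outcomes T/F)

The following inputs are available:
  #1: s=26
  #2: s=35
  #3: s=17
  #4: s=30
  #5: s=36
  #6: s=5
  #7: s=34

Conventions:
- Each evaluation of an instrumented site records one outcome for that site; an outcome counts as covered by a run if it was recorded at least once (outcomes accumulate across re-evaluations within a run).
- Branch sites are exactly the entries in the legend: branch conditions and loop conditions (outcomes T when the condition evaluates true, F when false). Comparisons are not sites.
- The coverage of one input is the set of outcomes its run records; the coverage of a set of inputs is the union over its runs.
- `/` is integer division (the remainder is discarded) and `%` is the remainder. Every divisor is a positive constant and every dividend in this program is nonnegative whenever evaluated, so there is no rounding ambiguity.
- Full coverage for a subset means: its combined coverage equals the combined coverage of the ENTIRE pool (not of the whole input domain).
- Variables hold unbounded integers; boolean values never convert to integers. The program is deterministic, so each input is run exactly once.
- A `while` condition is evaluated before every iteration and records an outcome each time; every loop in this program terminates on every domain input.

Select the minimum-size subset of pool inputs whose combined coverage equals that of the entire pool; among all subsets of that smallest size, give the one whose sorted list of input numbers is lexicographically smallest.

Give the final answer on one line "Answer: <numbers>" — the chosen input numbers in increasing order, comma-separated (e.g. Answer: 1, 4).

input #1, s=26: events B1->T, B1->T, B1->T, B1->T, B1->T, B1->T, B1->F, B2->F, B3->T, B4->F; outcomes B1=T, B1=F, B2=F, B3=T, B4=F
input #2, s=35: events B1->T, B1->F, B2->F, B3->T, B4->F; outcomes B1=T, B1=F, B2=F, B3=T, B4=F
input #3, s=17: events B1->T, B1->T, B1->T, B1->T, B1->T, B1->T, B1->T, B1->T, B1->T, B1->T, B1->F, B2->F, B3->F, B4->F; outcomes B1=T, B1=F, B2=F, B3=F, B4=F
input #4, s=30: events B1->T, B1->T, B1->T, B1->T, B1->F, B2->T, B4->F; outcomes B1=T, B1=F, B2=T, B4=F
input #5, s=36: events B1->T, B1->F, B2->T, B4->T, B4->F; outcomes B1=T, B1=F, B2=T, B4=T, B4=F
input #6, s=5: events B1->T, B1->T, B1->T, B1->T, B1->T, B1->T, B1->T, B1->T, B1->T, B1->T, B1->T, B1->T, B1->T, B1->T, ...; outcomes B1=T, B1=F, B2=F, B3=F, B4=F
input #7, s=34: events B1->T, B1->T, B1->F, B2->F, B3->T, B4->F; outcomes B1=T, B1=F, B2=F, B3=T, B4=F
together the pool reaches 8 outcomes: B1=T, B1=F, B2=T, B2=F, B3=T, B3=F, B4=T, B4=F
size 1 is not enough: best union over all size-1 subsets is 5/8
size 2 is not enough: best union over all size-2 subsets is 7/8
size 3: inputs {1, 3, 5} cover all 8 outcomes, and no lexicographically smaller subset of this size does

Answer: 1, 3, 5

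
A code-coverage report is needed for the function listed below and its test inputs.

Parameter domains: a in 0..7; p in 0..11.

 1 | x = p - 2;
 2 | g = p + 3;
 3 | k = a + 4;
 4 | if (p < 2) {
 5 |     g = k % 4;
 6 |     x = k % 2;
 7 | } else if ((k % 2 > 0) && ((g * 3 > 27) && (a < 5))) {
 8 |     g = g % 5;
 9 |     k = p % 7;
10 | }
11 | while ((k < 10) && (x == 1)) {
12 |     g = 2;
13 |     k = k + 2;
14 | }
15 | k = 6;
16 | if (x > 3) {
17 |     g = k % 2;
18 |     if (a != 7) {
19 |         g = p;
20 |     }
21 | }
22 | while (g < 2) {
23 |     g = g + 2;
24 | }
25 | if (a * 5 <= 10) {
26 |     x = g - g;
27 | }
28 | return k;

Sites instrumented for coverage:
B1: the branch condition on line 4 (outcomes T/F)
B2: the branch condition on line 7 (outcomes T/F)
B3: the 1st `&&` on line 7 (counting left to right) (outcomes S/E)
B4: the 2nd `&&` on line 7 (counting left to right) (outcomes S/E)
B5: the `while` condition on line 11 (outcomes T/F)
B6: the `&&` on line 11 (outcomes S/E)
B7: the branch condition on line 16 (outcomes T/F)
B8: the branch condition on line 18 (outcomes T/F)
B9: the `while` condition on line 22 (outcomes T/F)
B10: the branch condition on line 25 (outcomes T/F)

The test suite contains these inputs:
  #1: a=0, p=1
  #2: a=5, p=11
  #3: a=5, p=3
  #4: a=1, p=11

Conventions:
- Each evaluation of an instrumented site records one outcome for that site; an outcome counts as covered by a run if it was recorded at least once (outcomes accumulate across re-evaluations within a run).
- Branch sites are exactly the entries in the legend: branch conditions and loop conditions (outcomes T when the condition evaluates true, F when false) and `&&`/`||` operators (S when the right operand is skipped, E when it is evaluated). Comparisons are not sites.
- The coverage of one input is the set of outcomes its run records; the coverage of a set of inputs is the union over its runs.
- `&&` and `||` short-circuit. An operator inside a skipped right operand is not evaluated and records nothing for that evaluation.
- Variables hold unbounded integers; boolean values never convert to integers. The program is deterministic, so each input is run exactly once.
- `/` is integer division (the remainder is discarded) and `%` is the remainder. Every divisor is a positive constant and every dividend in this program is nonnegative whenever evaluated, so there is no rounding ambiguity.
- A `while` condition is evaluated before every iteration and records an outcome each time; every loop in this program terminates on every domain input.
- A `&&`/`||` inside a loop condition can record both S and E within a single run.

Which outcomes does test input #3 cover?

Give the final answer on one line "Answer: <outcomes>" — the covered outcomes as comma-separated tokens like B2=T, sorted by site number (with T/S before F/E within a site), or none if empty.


Event log for input #3 (a=5, p=3):
  B1->F, B3->E, B4->S, B2->F, B6->E, B5->T, B6->S, B5->F, B7->F, B9->F
  B10->F
collecting distinct outcomes: B1=F, B2=F, B3=E, B4=S, B5=T, B5=F, B6=S, B6=E, B7=F, B9=F, B10=F
Answer: B1=F, B2=F, B3=E, B4=S, B5=T, B5=F, B6=S, B6=E, B7=F, B9=F, B10=F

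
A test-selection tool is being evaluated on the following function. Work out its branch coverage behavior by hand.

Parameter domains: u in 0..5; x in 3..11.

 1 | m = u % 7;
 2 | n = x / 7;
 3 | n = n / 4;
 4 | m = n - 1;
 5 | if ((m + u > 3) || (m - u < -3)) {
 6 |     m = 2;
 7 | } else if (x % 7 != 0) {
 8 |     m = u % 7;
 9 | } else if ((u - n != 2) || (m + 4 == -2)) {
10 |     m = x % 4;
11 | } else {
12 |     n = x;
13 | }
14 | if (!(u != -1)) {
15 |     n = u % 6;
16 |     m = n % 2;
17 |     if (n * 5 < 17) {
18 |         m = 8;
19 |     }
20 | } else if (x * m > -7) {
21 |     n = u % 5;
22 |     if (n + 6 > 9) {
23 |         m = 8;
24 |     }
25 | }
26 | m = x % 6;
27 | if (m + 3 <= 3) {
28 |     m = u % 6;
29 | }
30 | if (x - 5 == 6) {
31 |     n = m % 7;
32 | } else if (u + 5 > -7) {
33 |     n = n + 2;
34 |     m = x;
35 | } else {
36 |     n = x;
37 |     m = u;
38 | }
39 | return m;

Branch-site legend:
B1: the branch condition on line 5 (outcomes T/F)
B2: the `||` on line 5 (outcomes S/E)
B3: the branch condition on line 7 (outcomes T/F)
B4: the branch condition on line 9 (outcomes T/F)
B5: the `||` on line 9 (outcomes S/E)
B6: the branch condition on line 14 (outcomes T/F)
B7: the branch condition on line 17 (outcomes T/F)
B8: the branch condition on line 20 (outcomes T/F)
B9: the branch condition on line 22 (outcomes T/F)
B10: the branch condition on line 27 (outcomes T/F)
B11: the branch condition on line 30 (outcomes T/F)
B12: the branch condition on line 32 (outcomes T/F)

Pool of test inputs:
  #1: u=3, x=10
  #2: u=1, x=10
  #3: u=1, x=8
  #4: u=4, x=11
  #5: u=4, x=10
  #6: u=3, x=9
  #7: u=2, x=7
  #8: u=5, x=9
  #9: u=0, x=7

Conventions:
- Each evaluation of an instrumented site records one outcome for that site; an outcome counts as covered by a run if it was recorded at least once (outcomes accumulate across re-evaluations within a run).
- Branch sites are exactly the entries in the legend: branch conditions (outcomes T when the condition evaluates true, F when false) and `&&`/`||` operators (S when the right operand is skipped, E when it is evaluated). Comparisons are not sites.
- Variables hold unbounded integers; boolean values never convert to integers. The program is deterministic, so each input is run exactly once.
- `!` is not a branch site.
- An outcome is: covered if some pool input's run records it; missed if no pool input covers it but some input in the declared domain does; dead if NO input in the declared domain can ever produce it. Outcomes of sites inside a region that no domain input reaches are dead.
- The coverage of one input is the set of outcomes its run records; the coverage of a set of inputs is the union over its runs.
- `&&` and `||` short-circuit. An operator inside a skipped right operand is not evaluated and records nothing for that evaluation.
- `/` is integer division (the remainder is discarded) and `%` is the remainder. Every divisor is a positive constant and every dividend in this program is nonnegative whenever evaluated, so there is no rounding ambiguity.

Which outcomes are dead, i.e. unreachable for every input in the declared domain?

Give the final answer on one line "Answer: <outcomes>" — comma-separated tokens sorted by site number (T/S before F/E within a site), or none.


running all 54 domain inputs and tallying outcomes:
  B6=T: never recorded by any domain input -> dead
  B7=T: never recorded by any domain input -> dead
  B7=F: never recorded by any domain input -> dead
  B12=F: never recorded by any domain input -> dead
  reachable outcomes have witnesses, e.g. B1=T (e.g. u=3, x=3), B1=F (e.g. u=0, x=3), B2=S (e.g. u=5, x=3), B2=E (e.g. u=0, x=3)
Answer: B6=T, B7=T, B7=F, B12=F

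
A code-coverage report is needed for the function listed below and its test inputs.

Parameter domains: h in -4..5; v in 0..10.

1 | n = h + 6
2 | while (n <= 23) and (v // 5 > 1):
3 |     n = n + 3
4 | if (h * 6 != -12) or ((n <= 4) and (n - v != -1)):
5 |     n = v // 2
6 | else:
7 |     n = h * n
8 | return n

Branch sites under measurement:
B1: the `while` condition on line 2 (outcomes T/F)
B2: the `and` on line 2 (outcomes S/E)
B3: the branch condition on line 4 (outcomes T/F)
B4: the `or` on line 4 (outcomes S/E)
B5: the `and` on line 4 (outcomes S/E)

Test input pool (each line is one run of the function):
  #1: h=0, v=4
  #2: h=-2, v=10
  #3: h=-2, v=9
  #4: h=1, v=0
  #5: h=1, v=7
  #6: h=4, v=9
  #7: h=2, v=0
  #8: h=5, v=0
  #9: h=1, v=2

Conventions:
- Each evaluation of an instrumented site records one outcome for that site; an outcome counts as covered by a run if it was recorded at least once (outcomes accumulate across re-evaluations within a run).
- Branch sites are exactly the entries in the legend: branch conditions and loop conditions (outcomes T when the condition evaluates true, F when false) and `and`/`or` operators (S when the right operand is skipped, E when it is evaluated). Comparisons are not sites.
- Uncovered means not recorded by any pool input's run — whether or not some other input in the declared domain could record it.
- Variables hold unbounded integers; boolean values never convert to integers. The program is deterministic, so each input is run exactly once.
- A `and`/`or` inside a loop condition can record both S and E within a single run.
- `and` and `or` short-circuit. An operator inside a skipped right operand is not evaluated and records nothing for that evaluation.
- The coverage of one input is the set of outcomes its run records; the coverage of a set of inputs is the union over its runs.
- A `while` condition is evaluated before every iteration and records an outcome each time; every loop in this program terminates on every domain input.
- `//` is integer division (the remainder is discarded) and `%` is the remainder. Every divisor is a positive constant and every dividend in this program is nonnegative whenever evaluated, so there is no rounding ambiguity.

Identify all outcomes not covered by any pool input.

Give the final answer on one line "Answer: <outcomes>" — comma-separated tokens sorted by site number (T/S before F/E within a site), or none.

test 1 (h=0, v=4) fires B2->E, B1->F, B4->S, B3->T; hits B1=F, B2=E, B3=T, B4=S
test 2 (h=-2, v=10) fires B2->E, B1->T, B2->E, B1->T, B2->E, B1->T, B2->E, B1->T, B2->E, B1->T, B2->E, B1->T, B2->E, B1->T, ...; hits B1=T, B1=F, B2=S, B2=E, B3=F, B4=E, B5=S
test 3 (h=-2, v=9) fires B2->E, B1->F, B4->E, B5->E, B3->T; hits B1=F, B2=E, B3=T, B4=E, B5=E
test 4 (h=1, v=0) fires B2->E, B1->F, B4->S, B3->T; hits B1=F, B2=E, B3=T, B4=S
test 5 (h=1, v=7) fires B2->E, B1->F, B4->S, B3->T; hits B1=F, B2=E, B3=T, B4=S
test 6 (h=4, v=9) fires B2->E, B1->F, B4->S, B3->T; hits B1=F, B2=E, B3=T, B4=S
test 7 (h=2, v=0) fires B2->E, B1->F, B4->S, B3->T; hits B1=F, B2=E, B3=T, B4=S
test 8 (h=5, v=0) fires B2->E, B1->F, B4->S, B3->T; hits B1=F, B2=E, B3=T, B4=S
test 9 (h=1, v=2) fires B2->E, B1->F, B4->S, B3->T; hits B1=F, B2=E, B3=T, B4=S
union over the pool: B1=T, B1=F, B2=S, B2=E, B3=T, B3=F, B4=S, B4=E, B5=S, B5=E
uncovered (0 of 10): none

Answer: none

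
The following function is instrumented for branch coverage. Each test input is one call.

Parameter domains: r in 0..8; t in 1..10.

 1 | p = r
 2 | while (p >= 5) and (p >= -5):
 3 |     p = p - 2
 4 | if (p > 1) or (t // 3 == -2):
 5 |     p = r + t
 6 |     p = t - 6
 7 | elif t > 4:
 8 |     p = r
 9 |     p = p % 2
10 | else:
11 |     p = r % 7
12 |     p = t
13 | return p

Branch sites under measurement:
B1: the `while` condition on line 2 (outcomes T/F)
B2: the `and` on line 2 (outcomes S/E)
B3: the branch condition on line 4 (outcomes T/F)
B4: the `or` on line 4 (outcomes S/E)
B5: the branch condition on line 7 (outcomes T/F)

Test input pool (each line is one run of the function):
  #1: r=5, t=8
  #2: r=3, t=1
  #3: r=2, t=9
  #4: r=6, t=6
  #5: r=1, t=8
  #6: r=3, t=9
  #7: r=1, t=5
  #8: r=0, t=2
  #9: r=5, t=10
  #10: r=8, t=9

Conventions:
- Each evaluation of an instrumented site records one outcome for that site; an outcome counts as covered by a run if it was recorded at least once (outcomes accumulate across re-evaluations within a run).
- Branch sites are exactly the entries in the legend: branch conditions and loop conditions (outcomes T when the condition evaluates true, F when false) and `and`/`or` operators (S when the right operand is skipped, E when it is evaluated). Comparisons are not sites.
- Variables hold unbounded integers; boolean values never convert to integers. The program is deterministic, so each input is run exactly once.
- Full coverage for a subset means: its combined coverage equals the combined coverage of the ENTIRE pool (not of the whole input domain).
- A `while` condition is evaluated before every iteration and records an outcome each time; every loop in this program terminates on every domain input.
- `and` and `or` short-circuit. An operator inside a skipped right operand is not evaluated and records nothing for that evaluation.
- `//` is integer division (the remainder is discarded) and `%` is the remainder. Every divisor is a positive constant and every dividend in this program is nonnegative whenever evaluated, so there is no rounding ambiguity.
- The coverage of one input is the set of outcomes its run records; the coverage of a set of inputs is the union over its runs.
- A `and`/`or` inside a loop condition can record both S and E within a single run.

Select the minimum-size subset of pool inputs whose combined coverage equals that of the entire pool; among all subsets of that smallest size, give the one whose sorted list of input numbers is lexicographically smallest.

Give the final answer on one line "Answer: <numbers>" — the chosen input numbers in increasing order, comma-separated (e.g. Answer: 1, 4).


test 1 (r=5, t=8) fires B2->E, B1->T, B2->S, B1->F, B4->S, B3->T; hits B1=T, B1=F, B2=S, B2=E, B3=T, B4=S
test 2 (r=3, t=1) fires B2->S, B1->F, B4->S, B3->T; hits B1=F, B2=S, B3=T, B4=S
test 3 (r=2, t=9) fires B2->S, B1->F, B4->S, B3->T; hits B1=F, B2=S, B3=T, B4=S
test 4 (r=6, t=6) fires B2->E, B1->T, B2->S, B1->F, B4->S, B3->T; hits B1=T, B1=F, B2=S, B2=E, B3=T, B4=S
test 5 (r=1, t=8) fires B2->S, B1->F, B4->E, B3->F, B5->T; hits B1=F, B2=S, B3=F, B4=E, B5=T
test 6 (r=3, t=9) fires B2->S, B1->F, B4->S, B3->T; hits B1=F, B2=S, B3=T, B4=S
test 7 (r=1, t=5) fires B2->S, B1->F, B4->E, B3->F, B5->T; hits B1=F, B2=S, B3=F, B4=E, B5=T
test 8 (r=0, t=2) fires B2->S, B1->F, B4->E, B3->F, B5->F; hits B1=F, B2=S, B3=F, B4=E, B5=F
test 9 (r=5, t=10) fires B2->E, B1->T, B2->S, B1->F, B4->S, B3->T; hits B1=T, B1=F, B2=S, B2=E, B3=T, B4=S
test 10 (r=8, t=9) fires B2->E, B1->T, B2->E, B1->T, B2->S, B1->F, B4->S, B3->T; hits B1=T, B1=F, B2=S, B2=E, B3=T, B4=S
pool-wide coverage (10 outcomes): B1=T, B1=F, B2=S, B2=E, B3=T, B3=F, B4=S, B4=E, B5=T, B5=F
size 1 is not enough: best union over all size-1 subsets is 6/10
size 2 is not enough: best union over all size-2 subsets is 9/10
inputs {1, 5, 8} (size 3) cover everything; no size-3 subset with a lexicographically smaller index list covers all 10
Answer: 1, 5, 8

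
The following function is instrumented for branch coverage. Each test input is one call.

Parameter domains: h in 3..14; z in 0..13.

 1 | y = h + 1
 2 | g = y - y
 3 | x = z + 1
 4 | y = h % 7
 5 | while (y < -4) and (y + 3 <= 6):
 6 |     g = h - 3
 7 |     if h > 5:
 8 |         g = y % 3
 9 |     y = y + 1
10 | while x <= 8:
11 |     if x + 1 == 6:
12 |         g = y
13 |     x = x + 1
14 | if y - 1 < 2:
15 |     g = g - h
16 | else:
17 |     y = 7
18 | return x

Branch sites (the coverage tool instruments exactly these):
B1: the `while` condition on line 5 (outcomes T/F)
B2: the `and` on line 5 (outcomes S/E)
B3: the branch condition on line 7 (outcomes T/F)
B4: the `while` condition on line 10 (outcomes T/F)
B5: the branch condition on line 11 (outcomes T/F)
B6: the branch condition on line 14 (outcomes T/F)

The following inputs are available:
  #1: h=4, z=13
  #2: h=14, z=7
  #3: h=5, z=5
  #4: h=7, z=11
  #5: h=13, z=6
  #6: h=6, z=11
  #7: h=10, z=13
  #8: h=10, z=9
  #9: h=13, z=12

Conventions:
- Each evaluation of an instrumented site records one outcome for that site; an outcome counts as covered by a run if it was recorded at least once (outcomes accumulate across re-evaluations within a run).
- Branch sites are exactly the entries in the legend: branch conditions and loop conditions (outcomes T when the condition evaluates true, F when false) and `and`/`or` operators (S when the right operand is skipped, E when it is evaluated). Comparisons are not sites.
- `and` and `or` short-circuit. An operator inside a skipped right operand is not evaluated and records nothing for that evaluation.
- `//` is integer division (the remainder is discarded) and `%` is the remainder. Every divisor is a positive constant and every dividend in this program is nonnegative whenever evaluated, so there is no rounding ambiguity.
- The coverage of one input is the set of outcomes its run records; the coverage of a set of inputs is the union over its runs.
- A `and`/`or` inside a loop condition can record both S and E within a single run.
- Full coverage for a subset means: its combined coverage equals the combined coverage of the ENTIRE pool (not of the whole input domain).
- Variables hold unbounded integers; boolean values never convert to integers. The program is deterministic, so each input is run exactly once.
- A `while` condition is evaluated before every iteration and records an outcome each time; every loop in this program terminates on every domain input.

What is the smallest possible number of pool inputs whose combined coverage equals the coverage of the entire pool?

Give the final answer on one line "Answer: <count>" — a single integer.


input #1 (h=4, z=13): events B2->S, B1->F, B4->F, B6->F; covers B1=F, B2=S, B4=F, B6=F
input #2 (h=14, z=7): events B2->S, B1->F, B4->T, B5->F, B4->F, B6->T; covers B1=F, B2=S, B4=T, B4=F, B5=F, B6=T
input #3 (h=5, z=5): events B2->S, B1->F, B4->T, B5->F, B4->T, B5->F, B4->T, B5->F, B4->F, B6->F; covers B1=F, B2=S, B4=T, B4=F, B5=F, B6=F
input #4 (h=7, z=11): events B2->S, B1->F, B4->F, B6->T; covers B1=F, B2=S, B4=F, B6=T
input #5 (h=13, z=6): events B2->S, B1->F, B4->T, B5->F, B4->T, B5->F, B4->F, B6->F; covers B1=F, B2=S, B4=T, B4=F, B5=F, B6=F
input #6 (h=6, z=11): events B2->S, B1->F, B4->F, B6->F; covers B1=F, B2=S, B4=F, B6=F
input #7 (h=10, z=13): events B2->S, B1->F, B4->F, B6->F; covers B1=F, B2=S, B4=F, B6=F
input #8 (h=10, z=9): events B2->S, B1->F, B4->F, B6->F; covers B1=F, B2=S, B4=F, B6=F
input #9 (h=13, z=12): events B2->S, B1->F, B4->F, B6->F; covers B1=F, B2=S, B4=F, B6=F
union over all inputs: B1=F, B2=S, B4=T, B4=F, B5=F, B6=T, B6=F (7 outcomes)
no size-1 subset reaches all 7 outcomes (best union: 6/7)
size 2: inputs {1, 2} cover all 7 outcomes, and no lexicographically smaller subset of this size does
Answer: 2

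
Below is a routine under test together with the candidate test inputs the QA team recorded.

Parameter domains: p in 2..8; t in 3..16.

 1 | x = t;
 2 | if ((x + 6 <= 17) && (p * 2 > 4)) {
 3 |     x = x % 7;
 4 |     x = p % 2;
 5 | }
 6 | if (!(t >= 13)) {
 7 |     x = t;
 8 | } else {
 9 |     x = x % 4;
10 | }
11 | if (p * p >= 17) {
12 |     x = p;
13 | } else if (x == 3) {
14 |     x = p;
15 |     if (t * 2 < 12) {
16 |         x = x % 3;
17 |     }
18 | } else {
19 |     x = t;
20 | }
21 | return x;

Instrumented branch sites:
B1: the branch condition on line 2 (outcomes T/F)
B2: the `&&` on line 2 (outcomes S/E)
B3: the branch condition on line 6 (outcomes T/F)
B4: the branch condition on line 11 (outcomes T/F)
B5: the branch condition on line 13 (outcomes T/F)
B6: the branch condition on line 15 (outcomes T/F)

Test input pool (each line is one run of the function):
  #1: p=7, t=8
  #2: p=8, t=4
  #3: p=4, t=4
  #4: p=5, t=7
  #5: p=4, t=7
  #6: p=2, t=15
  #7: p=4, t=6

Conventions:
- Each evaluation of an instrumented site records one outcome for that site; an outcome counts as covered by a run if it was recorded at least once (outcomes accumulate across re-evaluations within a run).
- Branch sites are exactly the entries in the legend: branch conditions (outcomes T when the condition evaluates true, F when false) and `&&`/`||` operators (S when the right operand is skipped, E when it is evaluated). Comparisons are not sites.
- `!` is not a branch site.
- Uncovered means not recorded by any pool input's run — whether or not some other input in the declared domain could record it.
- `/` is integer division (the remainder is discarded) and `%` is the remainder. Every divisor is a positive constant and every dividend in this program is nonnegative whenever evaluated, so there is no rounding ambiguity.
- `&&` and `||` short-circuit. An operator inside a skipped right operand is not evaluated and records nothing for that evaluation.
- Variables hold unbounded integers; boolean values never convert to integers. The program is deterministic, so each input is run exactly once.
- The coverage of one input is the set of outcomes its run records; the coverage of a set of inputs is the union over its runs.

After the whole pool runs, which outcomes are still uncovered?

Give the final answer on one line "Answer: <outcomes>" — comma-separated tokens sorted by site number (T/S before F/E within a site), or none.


test 1 (p=7, t=8) hits B1=T, B2=E, B3=T, B4=T
test 2 (p=8, t=4) hits B1=T, B2=E, B3=T, B4=T
test 3 (p=4, t=4) hits B1=T, B2=E, B3=T, B4=F, B5=F
test 4 (p=5, t=7) hits B1=T, B2=E, B3=T, B4=T
test 5 (p=4, t=7) hits B1=T, B2=E, B3=T, B4=F, B5=F
test 6 (p=2, t=15) hits B1=F, B2=S, B3=F, B4=F, B5=T, B6=F
test 7 (p=4, t=6) hits B1=T, B2=E, B3=T, B4=F, B5=F
union over the pool: B1=T, B1=F, B2=S, B2=E, B3=T, B3=F, B4=T, B4=F, B5=T, B5=F, B6=F
uncovered (1 of 12): B6=T
Answer: B6=T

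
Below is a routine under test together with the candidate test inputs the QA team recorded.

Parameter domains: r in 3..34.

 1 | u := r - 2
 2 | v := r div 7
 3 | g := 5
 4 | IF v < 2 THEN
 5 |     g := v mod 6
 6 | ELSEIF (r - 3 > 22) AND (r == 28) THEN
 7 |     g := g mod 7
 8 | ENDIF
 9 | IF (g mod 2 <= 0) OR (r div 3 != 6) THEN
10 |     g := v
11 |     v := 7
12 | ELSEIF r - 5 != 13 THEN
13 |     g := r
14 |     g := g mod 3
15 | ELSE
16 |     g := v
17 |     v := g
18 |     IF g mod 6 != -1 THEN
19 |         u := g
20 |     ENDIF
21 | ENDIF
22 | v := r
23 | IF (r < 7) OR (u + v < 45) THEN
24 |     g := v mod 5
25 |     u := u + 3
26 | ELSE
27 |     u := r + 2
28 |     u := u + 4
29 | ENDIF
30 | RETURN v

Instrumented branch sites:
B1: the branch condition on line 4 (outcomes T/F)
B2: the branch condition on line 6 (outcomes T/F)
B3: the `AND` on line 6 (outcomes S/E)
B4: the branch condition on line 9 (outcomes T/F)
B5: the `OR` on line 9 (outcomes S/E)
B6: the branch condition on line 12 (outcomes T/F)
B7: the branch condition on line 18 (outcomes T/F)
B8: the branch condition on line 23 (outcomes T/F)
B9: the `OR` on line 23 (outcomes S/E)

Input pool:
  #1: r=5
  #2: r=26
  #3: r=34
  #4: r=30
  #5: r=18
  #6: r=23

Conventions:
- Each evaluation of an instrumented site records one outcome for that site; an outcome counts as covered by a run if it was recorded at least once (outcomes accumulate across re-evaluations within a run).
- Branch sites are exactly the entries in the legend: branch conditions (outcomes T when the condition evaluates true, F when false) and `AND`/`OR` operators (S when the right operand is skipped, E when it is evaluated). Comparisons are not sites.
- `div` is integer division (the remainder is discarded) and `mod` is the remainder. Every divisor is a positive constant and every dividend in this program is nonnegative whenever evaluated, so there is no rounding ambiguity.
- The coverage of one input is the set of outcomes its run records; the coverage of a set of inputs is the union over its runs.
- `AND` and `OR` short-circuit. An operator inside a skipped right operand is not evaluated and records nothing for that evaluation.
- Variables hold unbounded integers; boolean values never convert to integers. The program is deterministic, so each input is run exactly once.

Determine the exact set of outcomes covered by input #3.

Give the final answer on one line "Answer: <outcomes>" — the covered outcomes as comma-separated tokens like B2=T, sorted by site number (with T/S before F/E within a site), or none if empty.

Simulating input #3 (r=34) step by step:
  B1->F, B3->E, B2->F, B5->E, B4->T, B9->E, B8->F
deduplicating events, the covered set is: B1=F, B2=F, B3=E, B4=T, B5=E, B8=F, B9=E

Answer: B1=F, B2=F, B3=E, B4=T, B5=E, B8=F, B9=E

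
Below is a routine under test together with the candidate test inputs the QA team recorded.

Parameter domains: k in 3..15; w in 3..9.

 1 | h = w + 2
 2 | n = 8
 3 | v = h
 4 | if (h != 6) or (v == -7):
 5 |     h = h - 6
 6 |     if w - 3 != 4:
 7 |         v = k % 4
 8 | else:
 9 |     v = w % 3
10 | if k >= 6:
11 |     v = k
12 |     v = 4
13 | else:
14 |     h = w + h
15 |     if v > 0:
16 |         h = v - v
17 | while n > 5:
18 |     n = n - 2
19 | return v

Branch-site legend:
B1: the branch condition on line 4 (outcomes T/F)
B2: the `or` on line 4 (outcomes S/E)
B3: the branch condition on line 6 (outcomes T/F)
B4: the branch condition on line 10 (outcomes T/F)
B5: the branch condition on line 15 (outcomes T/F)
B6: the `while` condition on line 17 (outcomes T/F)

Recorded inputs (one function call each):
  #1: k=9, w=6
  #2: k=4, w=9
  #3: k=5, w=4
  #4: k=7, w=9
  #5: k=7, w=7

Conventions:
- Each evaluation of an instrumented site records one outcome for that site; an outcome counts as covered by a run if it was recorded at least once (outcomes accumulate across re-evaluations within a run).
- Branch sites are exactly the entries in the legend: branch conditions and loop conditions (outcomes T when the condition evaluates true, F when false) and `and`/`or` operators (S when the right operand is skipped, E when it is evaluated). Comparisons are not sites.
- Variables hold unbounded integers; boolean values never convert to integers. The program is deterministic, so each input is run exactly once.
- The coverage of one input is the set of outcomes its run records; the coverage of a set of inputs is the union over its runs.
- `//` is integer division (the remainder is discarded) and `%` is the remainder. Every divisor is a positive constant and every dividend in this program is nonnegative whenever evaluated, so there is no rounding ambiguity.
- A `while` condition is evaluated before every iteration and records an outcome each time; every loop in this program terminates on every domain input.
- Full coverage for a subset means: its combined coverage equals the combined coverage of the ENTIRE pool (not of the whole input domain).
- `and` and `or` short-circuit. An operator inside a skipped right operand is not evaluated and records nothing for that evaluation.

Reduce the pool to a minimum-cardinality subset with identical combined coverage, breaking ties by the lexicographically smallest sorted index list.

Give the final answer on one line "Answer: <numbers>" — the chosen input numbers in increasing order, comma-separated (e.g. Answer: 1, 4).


input #1 (k=9, w=6): covers B1=T, B2=S, B3=T, B4=T, B6=T, B6=F
input #2 (k=4, w=9): covers B1=T, B2=S, B3=T, B4=F, B5=F, B6=T, B6=F
input #3 (k=5, w=4): covers B1=F, B2=E, B4=F, B5=T, B6=T, B6=F
input #4 (k=7, w=9): covers B1=T, B2=S, B3=T, B4=T, B6=T, B6=F
input #5 (k=7, w=7): covers B1=T, B2=S, B3=F, B4=T, B6=T, B6=F
together the pool reaches 12 outcomes: B1=T, B1=F, B2=S, B2=E, B3=T, B3=F, B4=T, B4=F, B5=T, B5=F, B6=T, B6=F
checked all size-1 subsets: none covers 12 outcomes (max 7/12)
checked all size-2 subsets: none covers 12 outcomes (max 10/12)
at size 3, {2, 3, 5} reaches all 12 outcomes; every lexicographically earlier size-3 subset fails
Answer: 2, 3, 5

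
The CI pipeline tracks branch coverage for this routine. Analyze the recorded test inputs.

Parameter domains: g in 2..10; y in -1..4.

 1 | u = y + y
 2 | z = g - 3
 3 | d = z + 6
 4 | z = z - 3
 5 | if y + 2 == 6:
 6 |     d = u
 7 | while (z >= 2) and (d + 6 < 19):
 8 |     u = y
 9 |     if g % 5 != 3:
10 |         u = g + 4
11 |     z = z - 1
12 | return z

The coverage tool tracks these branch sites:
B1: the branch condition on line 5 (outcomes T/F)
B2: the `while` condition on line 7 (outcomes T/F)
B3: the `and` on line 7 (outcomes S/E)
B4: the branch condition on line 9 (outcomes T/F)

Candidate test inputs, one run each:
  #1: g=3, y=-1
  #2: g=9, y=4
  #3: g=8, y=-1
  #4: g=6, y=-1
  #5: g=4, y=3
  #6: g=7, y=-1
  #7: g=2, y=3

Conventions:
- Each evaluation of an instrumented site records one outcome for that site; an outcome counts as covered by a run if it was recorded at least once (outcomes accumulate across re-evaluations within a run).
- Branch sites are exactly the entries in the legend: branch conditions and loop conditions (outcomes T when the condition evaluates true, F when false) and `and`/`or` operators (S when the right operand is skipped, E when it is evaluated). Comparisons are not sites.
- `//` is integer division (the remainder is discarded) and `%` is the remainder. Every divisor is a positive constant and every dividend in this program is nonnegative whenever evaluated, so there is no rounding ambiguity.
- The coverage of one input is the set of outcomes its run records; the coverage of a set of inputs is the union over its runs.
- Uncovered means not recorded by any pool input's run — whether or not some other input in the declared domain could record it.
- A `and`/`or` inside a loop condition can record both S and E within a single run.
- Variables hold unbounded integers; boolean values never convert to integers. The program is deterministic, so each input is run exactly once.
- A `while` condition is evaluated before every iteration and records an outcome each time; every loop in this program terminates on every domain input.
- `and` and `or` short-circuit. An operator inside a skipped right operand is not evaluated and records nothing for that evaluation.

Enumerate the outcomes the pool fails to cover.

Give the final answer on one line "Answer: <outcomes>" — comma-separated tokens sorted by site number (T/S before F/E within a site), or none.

test 1 (g=3, y=-1) hits B1=F, B2=F, B3=S
test 2 (g=9, y=4) hits B1=T, B2=T, B2=F, B3=S, B3=E, B4=T
test 3 (g=8, y=-1) hits B1=F, B2=T, B2=F, B3=S, B3=E, B4=F
test 4 (g=6, y=-1) hits B1=F, B2=F, B3=S
test 5 (g=4, y=3) hits B1=F, B2=F, B3=S
test 6 (g=7, y=-1) hits B1=F, B2=F, B3=S
test 7 (g=2, y=3) hits B1=F, B2=F, B3=S
union over the pool: B1=T, B1=F, B2=T, B2=F, B3=S, B3=E, B4=T, B4=F
uncovered (0 of 8): none

Answer: none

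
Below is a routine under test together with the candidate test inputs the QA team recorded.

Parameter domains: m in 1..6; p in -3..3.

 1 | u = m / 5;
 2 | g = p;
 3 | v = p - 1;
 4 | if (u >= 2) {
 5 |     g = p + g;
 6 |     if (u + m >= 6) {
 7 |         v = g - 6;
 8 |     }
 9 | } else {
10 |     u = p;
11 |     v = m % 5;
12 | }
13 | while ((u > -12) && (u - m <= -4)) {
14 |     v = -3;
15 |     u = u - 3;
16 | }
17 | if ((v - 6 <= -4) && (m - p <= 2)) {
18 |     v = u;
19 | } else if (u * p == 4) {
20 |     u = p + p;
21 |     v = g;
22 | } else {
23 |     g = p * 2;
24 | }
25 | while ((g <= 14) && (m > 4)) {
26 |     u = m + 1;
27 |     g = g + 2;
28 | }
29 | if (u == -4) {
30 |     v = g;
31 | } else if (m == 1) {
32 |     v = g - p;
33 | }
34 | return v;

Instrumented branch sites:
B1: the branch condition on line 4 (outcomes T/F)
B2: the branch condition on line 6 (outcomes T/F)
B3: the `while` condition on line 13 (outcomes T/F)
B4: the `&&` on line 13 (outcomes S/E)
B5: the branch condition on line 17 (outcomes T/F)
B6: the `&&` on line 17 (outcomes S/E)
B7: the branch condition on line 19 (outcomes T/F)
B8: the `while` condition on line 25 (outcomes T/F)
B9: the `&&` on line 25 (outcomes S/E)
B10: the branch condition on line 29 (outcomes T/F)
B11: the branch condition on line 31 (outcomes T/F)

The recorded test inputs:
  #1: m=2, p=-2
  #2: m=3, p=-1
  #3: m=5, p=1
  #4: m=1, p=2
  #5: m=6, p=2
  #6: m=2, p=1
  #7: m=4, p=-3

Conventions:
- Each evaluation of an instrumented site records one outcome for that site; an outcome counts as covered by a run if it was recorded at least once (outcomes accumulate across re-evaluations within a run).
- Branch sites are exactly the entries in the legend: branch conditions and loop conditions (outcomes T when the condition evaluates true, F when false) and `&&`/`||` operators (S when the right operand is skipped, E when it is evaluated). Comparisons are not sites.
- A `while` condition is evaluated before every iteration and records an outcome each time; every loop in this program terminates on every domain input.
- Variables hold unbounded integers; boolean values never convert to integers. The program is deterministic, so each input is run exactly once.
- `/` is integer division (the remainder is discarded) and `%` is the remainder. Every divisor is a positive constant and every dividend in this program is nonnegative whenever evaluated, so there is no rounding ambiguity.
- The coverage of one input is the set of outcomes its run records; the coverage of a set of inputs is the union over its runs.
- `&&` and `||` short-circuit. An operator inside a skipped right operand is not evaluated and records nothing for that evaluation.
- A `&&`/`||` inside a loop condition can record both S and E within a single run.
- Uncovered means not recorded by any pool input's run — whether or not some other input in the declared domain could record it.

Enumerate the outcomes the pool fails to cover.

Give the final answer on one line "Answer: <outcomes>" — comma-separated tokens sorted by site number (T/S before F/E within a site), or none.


run #1 (m=2, p=-2) records B1=F, B3=T, B3=F, B4=S, B4=E, B5=F, B6=E, B7=F, B8=F, B9=E, B10=F, B11=F
run #2 (m=3, p=-1) records B1=F, B3=T, B3=F, B4=S, B4=E, B5=F, B6=E, B7=F, B8=F, B9=E, B10=F, B11=F
run #3 (m=5, p=1) records B1=F, B3=T, B3=F, B4=S, B4=E, B5=F, B6=E, B7=F, B8=T, B8=F, B9=S, B9=E, B10=F, B11=F
run #4 (m=1, p=2) records B1=F, B3=F, B4=E, B5=T, B6=E, B8=F, B9=E, B10=F, B11=T
run #5 (m=6, p=2) records B1=F, B3=T, B3=F, B4=S, B4=E, B5=F, B6=E, B7=F, B8=T, B8=F, B9=S, B9=E, B10=F, B11=F
run #6 (m=2, p=1) records B1=F, B3=F, B4=E, B5=T, B6=E, B8=F, B9=E, B10=F, B11=F
run #7 (m=4, p=-3) records B1=F, B3=T, B3=F, B4=S, B4=E, B5=F, B6=E, B7=F, B8=F, B9=E, B10=F, B11=F
union over the pool: B1=F, B3=T, B3=F, B4=S, B4=E, B5=T, B5=F, B6=E, B7=F, B8=T, B8=F, B9=S, B9=E, B10=F, B11=T, B11=F
uncovered (6 of 22): B1=T, B2=T, B2=F, B6=S, B7=T, B10=T
Answer: B1=T, B2=T, B2=F, B6=S, B7=T, B10=T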